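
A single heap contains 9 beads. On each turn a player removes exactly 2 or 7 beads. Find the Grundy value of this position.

Grundy values for subtraction set {2, 7}:
k:     0  1  2  3  4  5  6  7  8  9
g(k):  0  0  1  1  0  0  1  1  2  0
So g(9) = 0.

0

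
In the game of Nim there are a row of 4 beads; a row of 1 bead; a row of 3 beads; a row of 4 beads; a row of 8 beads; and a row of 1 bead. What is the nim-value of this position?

11

Compute the nim-sum pairwise:
4 XOR 1 = 5
5 XOR 3 = 6
6 XOR 4 = 2
2 XOR 8 = 10
10 XOR 1 = 11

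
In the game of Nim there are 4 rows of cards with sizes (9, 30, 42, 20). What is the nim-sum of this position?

41

Compute the nim-sum pairwise:
9 ^ 30 = 23
23 ^ 42 = 61
61 ^ 20 = 41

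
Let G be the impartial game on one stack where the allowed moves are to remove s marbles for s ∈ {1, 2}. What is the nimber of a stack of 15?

Build the Grundy sequence with g(k) = mex{g(k−s) : s ∈ {1, 2}, s ≤ k}:
k:     0  1  2  3  4  5  6  7  8  9 10 11 12 13 14 15
g(k):  0  1  2  0  1  2  0  1  2  0  1  2  0  1  2  0
So g(15) = 0.

0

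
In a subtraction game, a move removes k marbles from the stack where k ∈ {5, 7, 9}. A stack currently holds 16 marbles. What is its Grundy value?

0

Build the Grundy sequence with g(k) = mex{g(k−s) : s ∈ {5, 7, 9}, s ≤ k}:
k:     0  1  2  3  4  5  6  7  8  9 10 11 12 13 14 15 16
g(k):  0  0  0  0  0  1  1  1  1  1  2  2  2  2  0  0  0
So g(16) = 0.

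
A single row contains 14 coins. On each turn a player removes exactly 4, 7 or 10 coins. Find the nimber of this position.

Build the Grundy sequence with g(k) = mex{g(k−s) : s ∈ {4, 7, 10}, s ≤ k}:
g(0) = mex{} = 0
g(1) = mex{} = 0
g(2) = mex{} = 0
g(3) = mex{} = 0
g(4) = mex{0} = 1
g(5) = mex{0} = 1
g(6) = mex{0} = 1
g(7) = mex{0} = 1
g(8) = mex{0,1} = 2
g(9) = mex{0,1} = 2
g(10) = mex{0,1} = 2
g(11) = mex{0,1} = 2
g(12) = mex{0,1,2} = 3
g(13) = mex{0,1,2} = 3
g(14) = mex{1,2} = 0
So g(14) = 0.

0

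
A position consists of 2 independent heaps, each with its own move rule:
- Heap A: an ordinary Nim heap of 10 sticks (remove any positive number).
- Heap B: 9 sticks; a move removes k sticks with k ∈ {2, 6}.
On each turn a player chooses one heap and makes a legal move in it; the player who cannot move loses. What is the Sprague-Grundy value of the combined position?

Heap A is a plain Nim heap of size 10, so its Grundy value is 10.
Build the Grundy sequence for heap B with g(k) = mex{g(k−s) : s ∈ {2, 6}, s ≤ k}:
g(0) = mex{} = 0
g(1) = mex{} = 0
g(2) = mex{0} = 1
g(3) = mex{0} = 1
g(4) = mex{1} = 0
g(5) = mex{1} = 0
g(6) = mex{0} = 1
g(7) = mex{0} = 1
g(8) = mex{1} = 0
g(9) = mex{1} = 0
So g(9) = 0.
The value of a disjunctive sum is the nim-sum of the parts.
Combined value = 10 XOR 0 = 10.

10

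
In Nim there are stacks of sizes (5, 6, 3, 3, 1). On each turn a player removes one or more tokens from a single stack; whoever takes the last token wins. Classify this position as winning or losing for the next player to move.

Winning position

Nim-sum: 5 ⊕ 6 ⊕ 3 ⊕ 3 ⊕ 1 = 2.
The nim-sum is 2 ≠ 0, so this is an N-position: the player to move can win.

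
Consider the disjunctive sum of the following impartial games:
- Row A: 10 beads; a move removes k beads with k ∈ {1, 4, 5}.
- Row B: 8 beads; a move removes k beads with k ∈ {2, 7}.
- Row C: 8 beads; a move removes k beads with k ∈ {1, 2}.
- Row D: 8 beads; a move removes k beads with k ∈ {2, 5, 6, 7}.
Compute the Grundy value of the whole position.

2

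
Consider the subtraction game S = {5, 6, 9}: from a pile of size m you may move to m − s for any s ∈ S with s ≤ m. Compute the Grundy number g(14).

Build the Grundy sequence with g(k) = mex{g(k−s) : s ∈ {5, 6, 9}, s ≤ k}:
g(0) = mex{} = 0
g(1) = mex{} = 0
g(2) = mex{} = 0
g(3) = mex{} = 0
g(4) = mex{} = 0
g(5) = mex{0} = 1
g(6) = mex{0} = 1
g(7) = mex{0} = 1
g(8) = mex{0} = 1
g(9) = mex{0} = 1
g(10) = mex{0,1} = 2
g(11) = mex{0,1} = 2
g(12) = mex{0,1} = 2
g(13) = mex{0,1} = 2
g(14) = mex{1} = 0
So g(14) = 0.

0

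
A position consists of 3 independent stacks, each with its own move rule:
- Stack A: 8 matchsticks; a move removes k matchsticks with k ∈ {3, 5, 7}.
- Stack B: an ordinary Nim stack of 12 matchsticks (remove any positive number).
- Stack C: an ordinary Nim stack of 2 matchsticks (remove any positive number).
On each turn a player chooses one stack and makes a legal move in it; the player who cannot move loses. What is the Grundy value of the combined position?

12

For stack A, compute g(0), g(1), … with moves {3, 5, 7}:
k:     0  1  2  3  4  5  6  7  8
g(k):  0  0  0  1  1  1  2  2  2
So g(8) = 2.
Stack B is a plain Nim stack of size 12, so its Grundy value is 12.
Stack C is a plain Nim stack of size 2, so its Grundy value is 2.
By the Sprague-Grundy theorem, the Grundy value of a sum of independent games is the XOR of the component values.
Combined value = 2 ⊕ 12 ⊕ 2 = 12.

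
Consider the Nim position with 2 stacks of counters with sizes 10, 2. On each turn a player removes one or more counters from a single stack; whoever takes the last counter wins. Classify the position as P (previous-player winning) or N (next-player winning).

N-position

Compute the nim-sum pairwise:
10 XOR 2 = 8
The nim-sum is 8 ≠ 0, so this is an N-position: the player to move can win.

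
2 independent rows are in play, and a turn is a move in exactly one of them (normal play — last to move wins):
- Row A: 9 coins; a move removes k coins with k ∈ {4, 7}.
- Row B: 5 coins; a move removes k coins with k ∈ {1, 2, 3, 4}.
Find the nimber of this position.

For row A, compute g(0), g(1), … with moves {4, 7}:
g(0) = mex{} = 0
g(1) = mex{} = 0
g(2) = mex{} = 0
g(3) = mex{} = 0
g(4) = mex{0} = 1
g(5) = mex{0} = 1
g(6) = mex{0} = 1
g(7) = mex{0} = 1
g(8) = mex{0,1} = 2
g(9) = mex{0,1} = 2
So g(9) = 2.
For row B, compute g(0), g(1), … with moves {1, 2, 3, 4}:
g(0) = mex{} = 0
g(1) = mex{0} = 1
g(2) = mex{0,1} = 2
g(3) = mex{0,1,2} = 3
g(4) = mex{0,1,2,3} = 4
g(5) = mex{1,2,3,4} = 0
So g(5) = 0.
By the Sprague-Grundy theorem, the Grundy value of a sum of independent games is the XOR of the component values.
Combined value = 2 XOR 0 = 2.

2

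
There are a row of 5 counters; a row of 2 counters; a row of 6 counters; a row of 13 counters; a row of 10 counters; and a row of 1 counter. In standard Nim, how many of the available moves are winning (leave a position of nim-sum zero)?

Nim-sum: 5 ^ 2 ^ 6 ^ 13 ^ 10 ^ 1 = 7.
The overall nim-sum is X = 7. A row of size p has a winning move iff p XOR X < p (reduce it to p XOR X).
  5: 5 XOR 7 = 2 < 5 — winning move (to 2).
  2: 2 XOR 7 = 5 ≥ 2 — no move.
  6: 6 XOR 7 = 1 < 6 — winning move (to 1).
  13: 13 XOR 7 = 10 < 13 — winning move (to 10).
  10: 10 XOR 7 = 13 ≥ 10 — no move.
  1: 1 XOR 7 = 6 ≥ 1 — no move.
That gives 3 winning moves.

3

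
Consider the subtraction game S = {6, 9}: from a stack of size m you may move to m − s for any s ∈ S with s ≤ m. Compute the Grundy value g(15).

0

Compute g(0), g(1), … for moves {6, 9}:
k:     0  1  2  3  4  5  6  7  8  9 10 11 12 13 14 15
g(k):  0  0  0  0  0  0  1  1  1  1  1  1  2  2  2  0
So g(15) = 0.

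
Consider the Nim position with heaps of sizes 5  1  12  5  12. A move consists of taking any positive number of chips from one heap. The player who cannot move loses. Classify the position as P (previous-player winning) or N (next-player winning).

N-position

In binary:
  0101  (5)
  0001  (1)
  1100  (12)
  0101  (5)
  1100  (12)
  ----
  0001  (1)
The nim-sum is 1 ≠ 0, so this is an N-position: the player to move can win.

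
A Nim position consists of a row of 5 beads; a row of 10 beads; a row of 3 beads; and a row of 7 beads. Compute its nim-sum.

Nim-sum: 5 ⊕ 10 ⊕ 3 ⊕ 7 = 11.

11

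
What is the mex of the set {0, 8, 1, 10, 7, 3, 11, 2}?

The values 0, 1, 2, 3 are all present; 4 is the first non-negative integer missing from the set.

4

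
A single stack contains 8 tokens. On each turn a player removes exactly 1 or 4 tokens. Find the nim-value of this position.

1

Grundy values for subtraction set {1, 4}:
g(0) = mex{} = 0
g(1) = mex{0} = 1
g(2) = mex{1} = 0
g(3) = mex{0} = 1
g(4) = mex{0,1} = 2
g(5) = mex{1,2} = 0
g(6) = mex{0} = 1
g(7) = mex{1} = 0
g(8) = mex{0,2} = 1
So g(8) = 1.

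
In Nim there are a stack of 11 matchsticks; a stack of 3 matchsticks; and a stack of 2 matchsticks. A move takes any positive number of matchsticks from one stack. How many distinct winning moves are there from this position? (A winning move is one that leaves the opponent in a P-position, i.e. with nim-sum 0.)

1

In binary:
  1011  (11)
  0011  (3)
  0010  (2)
  ----
  1010  (10)
The overall nim-sum is X = 10. A stack of size p has a winning move iff p XOR X < p (reduce it to p XOR X).
  11: 11 XOR 10 = 1 < 11 — winning move (to 1).
  3: 3 XOR 10 = 9 ≥ 3 — no move.
  2: 2 XOR 10 = 8 ≥ 2 — no move.
That gives 1 winning move.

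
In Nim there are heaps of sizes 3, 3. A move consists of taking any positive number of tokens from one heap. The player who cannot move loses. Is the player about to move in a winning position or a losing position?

Losing position

Compute the nim-sum pairwise:
3 XOR 3 = 0
The nim-sum is 0, so this is a P-position: the player to move is in a losing position under optimal play.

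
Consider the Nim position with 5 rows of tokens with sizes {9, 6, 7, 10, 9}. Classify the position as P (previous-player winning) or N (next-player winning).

N-position

Compute the nim-sum pairwise:
9 XOR 6 = 15
15 XOR 7 = 8
8 XOR 10 = 2
2 XOR 9 = 11
The nim-sum is 11 ≠ 0, so this is an N-position: the player to move can win.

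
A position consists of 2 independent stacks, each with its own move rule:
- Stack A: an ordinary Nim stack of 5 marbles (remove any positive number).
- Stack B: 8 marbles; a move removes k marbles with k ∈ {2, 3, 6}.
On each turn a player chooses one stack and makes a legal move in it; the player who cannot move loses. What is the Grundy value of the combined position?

7

Stack A is a plain Nim stack of size 5, so its Grundy value is 5.
Build the Grundy sequence for stack B with g(k) = mex{g(k−s) : s ∈ {2, 3, 6}, s ≤ k}:
g(0) = mex{} = 0
g(1) = mex{} = 0
g(2) = mex{0} = 1
g(3) = mex{0} = 1
g(4) = mex{0,1} = 2
g(5) = mex{1} = 0
g(6) = mex{0,1,2} = 3
g(7) = mex{0,2} = 1
g(8) = mex{0,1,3} = 2
So g(8) = 2.
By the Sprague-Grundy theorem, the Grundy value of a sum of independent games is the XOR of the component values.
Combined value = 5 XOR 2 = 7.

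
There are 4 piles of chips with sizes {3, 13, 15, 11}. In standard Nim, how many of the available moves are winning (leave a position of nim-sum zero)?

Compute the nim-sum pairwise:
3 XOR 13 = 14
14 XOR 15 = 1
1 XOR 11 = 10
The overall nim-sum is X = 10. A pile of size p has a winning move iff p XOR X < p (reduce it to p XOR X).
  3: 3 XOR 10 = 9 ≥ 3 — no move.
  13: 13 XOR 10 = 7 < 13 — winning move (to 7).
  15: 15 XOR 10 = 5 < 15 — winning move (to 5).
  11: 11 XOR 10 = 1 < 11 — winning move (to 1).
That gives 3 winning moves.

3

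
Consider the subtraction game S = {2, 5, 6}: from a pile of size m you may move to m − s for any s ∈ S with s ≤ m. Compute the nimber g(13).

Grundy values for subtraction set {2, 5, 6}:
g(0) = mex{} = 0
g(1) = mex{} = 0
g(2) = mex{0} = 1
g(3) = mex{0} = 1
g(4) = mex{1} = 0
g(5) = mex{0,1} = 2
g(6) = mex{0} = 1
g(7) = mex{0,1,2} = 3
g(8) = mex{1} = 0
g(9) = mex{0,1,3} = 2
g(10) = mex{0,2} = 1
g(11) = mex{1,2} = 0
g(12) = mex{1,3} = 0
g(13) = mex{0,3} = 1
So g(13) = 1.

1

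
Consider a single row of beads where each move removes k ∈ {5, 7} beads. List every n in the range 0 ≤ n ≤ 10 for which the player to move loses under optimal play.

0, 1, 2, 3, 4

Grundy values for subtraction set {5, 7}:
g(0) = mex{} = 0
g(1) = mex{} = 0
g(2) = mex{} = 0
g(3) = mex{} = 0
g(4) = mex{} = 0
g(5) = mex{0} = 1
g(6) = mex{0} = 1
g(7) = mex{0} = 1
g(8) = mex{0} = 1
g(9) = mex{0} = 1
g(10) = mex{0,1} = 2
The P-positions (g = 0) in 0..10 are 0, 1, 2, 3, 4.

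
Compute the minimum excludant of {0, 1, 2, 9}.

3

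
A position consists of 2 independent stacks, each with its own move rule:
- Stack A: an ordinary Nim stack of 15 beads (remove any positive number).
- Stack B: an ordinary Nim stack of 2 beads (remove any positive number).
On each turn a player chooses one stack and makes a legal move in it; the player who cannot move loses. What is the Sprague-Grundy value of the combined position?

Stack A is a plain Nim stack of size 15, so its Grundy value is 15.
Stack B is a plain Nim stack of size 2, so its Grundy value is 2.
By the Sprague-Grundy theorem, the Grundy value of a sum of independent games is the XOR of the component values.
Combined value = 15 ⊕ 2 = 13.

13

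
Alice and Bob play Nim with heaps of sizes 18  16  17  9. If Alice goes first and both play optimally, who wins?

Alice wins

Bitwise XOR of the heap sizes:
  10010  (18)
  10000  (16)
  10001  (17)
  01001  (9)
  -----
  11010  (26)
The nim-sum is 26 ≠ 0, so this is an N-position: the player to move can win; Alice has a winning move.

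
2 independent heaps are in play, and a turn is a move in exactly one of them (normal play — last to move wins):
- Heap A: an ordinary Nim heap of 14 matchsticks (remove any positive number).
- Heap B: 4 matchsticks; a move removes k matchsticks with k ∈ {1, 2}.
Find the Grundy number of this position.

Heap A is a plain Nim heap of size 14, so its Grundy value is 14.
Build the Grundy sequence for heap B with g(k) = mex{g(k−s) : s ∈ {1, 2}, s ≤ k}:
g(0) = mex{} = 0
g(1) = mex{0} = 1
g(2) = mex{0,1} = 2
g(3) = mex{1,2} = 0
g(4) = mex{0,2} = 1
So g(4) = 1.
The value of a disjunctive sum is the nim-sum of the parts.
Combined value = 14 ⊕ 1 = 15.

15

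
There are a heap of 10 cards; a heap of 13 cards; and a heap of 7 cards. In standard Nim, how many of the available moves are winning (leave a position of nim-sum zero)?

0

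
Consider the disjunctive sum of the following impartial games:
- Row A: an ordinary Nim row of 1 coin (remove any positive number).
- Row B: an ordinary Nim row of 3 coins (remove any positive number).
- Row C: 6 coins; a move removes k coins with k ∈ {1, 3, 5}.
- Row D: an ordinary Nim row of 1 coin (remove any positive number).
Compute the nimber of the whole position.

Row A is a plain Nim row of size 1, so its Grundy value is 1.
Row B is a plain Nim row of size 3, so its Grundy value is 3.
Build the Grundy sequence for row C with g(k) = mex{g(k−s) : s ∈ {1, 3, 5}, s ≤ k}:
g(0) = mex{} = 0
g(1) = mex{0} = 1
g(2) = mex{1} = 0
g(3) = mex{0} = 1
g(4) = mex{1} = 0
g(5) = mex{0} = 1
g(6) = mex{1} = 0
So g(6) = 0.
Row D is a plain Nim row of size 1, so its Grundy value is 1.
By the Sprague-Grundy theorem, the Grundy value of a sum of independent games is the XOR of the component values.
Combined value = 1 XOR 3 XOR 0 XOR 1 = 3.

3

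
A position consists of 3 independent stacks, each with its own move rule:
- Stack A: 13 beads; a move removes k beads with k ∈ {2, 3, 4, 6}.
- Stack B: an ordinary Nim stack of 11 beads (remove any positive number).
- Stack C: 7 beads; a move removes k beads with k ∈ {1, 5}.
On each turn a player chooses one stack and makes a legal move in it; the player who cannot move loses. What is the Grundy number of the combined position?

For stack A, compute g(0), g(1), … with moves {2, 3, 4, 6}:
k:     0  1  2  3  4  5  6  7  8  9 10 11 12 13
g(k):  0  0  1  1  2  2  3  3  0  0  1  1  2  2
So g(13) = 2.
Stack B is a plain Nim stack of size 11, so its Grundy value is 11.
For stack C, compute g(0), g(1), … with moves {1, 5}:
g(0) = mex{} = 0
g(1) = mex{0} = 1
g(2) = mex{1} = 0
g(3) = mex{0} = 1
g(4) = mex{1} = 0
g(5) = mex{0} = 1
g(6) = mex{1} = 0
g(7) = mex{0} = 1
So g(7) = 1.
The value of a disjunctive sum is the nim-sum of the parts.
Combined value = 2 ⊕ 11 ⊕ 1 = 8.

8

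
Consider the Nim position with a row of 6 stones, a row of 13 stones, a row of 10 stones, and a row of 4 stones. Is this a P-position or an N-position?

N-position

Nim-sum: 6 XOR 13 XOR 10 XOR 4 = 5.
The nim-sum is 5 ≠ 0, so this is an N-position: the player to move can win.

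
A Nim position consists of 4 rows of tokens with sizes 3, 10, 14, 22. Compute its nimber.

Bitwise XOR of the heap sizes:
  00011  (3)
  01010  (10)
  01110  (14)
  10110  (22)
  -----
  10001  (17)

17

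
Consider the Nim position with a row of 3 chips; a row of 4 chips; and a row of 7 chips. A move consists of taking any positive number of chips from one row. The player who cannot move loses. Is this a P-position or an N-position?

Compute the nim-sum pairwise:
3 ⊕ 4 = 7
7 ⊕ 7 = 0
The nim-sum is 0, so this is a P-position: the player to move is in a losing position under optimal play.

P-position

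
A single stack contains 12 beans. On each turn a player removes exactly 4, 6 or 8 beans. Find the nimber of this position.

Grundy values for subtraction set {4, 6, 8}:
g(0) = mex{} = 0
g(1) = mex{} = 0
g(2) = mex{} = 0
g(3) = mex{} = 0
g(4) = mex{0} = 1
g(5) = mex{0} = 1
g(6) = mex{0} = 1
g(7) = mex{0} = 1
g(8) = mex{0,1} = 2
g(9) = mex{0,1} = 2
g(10) = mex{0,1} = 2
g(11) = mex{0,1} = 2
g(12) = mex{1,2} = 0
So g(12) = 0.

0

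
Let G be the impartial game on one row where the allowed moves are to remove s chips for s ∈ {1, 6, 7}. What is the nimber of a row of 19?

Grundy values for subtraction set {1, 6, 7}:
k:     0  1  2  3  4  5  6  7  8  9 10 11 12 13 14 15 16 17 18 19
g(k):  0  1  0  1  0  1  2  3  2  3  2  3  0  1  0  1  0  1  2  3
So g(19) = 3.

3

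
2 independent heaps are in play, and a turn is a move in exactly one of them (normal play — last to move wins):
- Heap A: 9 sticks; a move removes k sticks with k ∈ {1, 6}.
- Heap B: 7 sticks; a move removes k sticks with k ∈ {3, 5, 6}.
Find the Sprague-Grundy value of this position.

Grundy values for heap A (subtraction set {1, 6}):
k:     0  1  2  3  4  5  6  7  8  9
g(k):  0  1  0  1  0  1  2  0  1  0
So g(9) = 0.
For heap B, compute g(0), g(1), … with moves {3, 5, 6}:
g(0) = mex{} = 0
g(1) = mex{} = 0
g(2) = mex{} = 0
g(3) = mex{0} = 1
g(4) = mex{0} = 1
g(5) = mex{0} = 1
g(6) = mex{0,1} = 2
g(7) = mex{0,1} = 2
So g(7) = 2.
The value of a disjunctive sum is the nim-sum of the parts.
Combined value = 0 XOR 2 = 2.

2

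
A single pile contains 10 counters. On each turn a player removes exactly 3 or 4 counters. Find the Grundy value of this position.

1

Grundy values for subtraction set {3, 4}:
g(0) = mex{} = 0
g(1) = mex{} = 0
g(2) = mex{} = 0
g(3) = mex{0} = 1
g(4) = mex{0} = 1
g(5) = mex{0} = 1
g(6) = mex{0,1} = 2
g(7) = mex{1} = 0
g(8) = mex{1} = 0
g(9) = mex{1,2} = 0
g(10) = mex{0,2} = 1
So g(10) = 1.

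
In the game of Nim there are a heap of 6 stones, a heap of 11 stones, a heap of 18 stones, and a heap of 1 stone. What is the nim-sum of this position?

30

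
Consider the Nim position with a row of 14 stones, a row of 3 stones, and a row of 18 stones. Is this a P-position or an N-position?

Compute the nim-sum pairwise:
14 XOR 3 = 13
13 XOR 18 = 31
The nim-sum is 31 ≠ 0, so this is an N-position: the player to move can win.

N-position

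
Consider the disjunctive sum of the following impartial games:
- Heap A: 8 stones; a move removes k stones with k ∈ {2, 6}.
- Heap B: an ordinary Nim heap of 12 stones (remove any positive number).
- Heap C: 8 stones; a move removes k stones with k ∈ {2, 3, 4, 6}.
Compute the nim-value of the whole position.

12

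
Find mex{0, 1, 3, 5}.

The values 0, 1 are all present; 2 is the first non-negative integer missing from the set.

2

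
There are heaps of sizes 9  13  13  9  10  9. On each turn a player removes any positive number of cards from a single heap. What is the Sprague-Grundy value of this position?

Nim-sum: 9 ⊕ 13 ⊕ 13 ⊕ 9 ⊕ 10 ⊕ 9 = 3.

3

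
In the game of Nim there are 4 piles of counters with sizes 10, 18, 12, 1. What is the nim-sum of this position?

21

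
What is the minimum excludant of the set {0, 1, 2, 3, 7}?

4

The values 0, 1, 2, 3 are all present; 4 is the first non-negative integer missing from the set.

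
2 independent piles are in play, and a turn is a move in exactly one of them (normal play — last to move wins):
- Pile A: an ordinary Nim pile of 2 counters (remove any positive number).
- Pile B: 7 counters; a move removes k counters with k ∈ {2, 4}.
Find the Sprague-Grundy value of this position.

Pile A is a plain Nim pile of size 2, so its Grundy value is 2.
Build the Grundy sequence for pile B with g(k) = mex{g(k−s) : s ∈ {2, 4}, s ≤ k}:
g(0) = mex{} = 0
g(1) = mex{} = 0
g(2) = mex{0} = 1
g(3) = mex{0} = 1
g(4) = mex{0,1} = 2
g(5) = mex{0,1} = 2
g(6) = mex{1,2} = 0
g(7) = mex{1,2} = 0
So g(7) = 0.
By the Sprague-Grundy theorem, the Grundy value of a sum of independent games is the XOR of the component values.
Combined value = 2 XOR 0 = 2.

2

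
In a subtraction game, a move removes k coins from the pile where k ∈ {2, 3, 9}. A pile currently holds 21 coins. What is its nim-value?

2

Grundy values for subtraction set {2, 3, 9}:
k:     0  1  2  3  4  5  6  7  8  9 10 11 12 13 14 15 16 17 18 19 20 21
g(k):  0  0  1  1  2  0  0  1  1  2  2  0  0  1  1  2  0  0  1  1  2  2
So g(21) = 2.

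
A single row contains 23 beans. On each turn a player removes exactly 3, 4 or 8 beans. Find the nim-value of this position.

3

Grundy values for subtraction set {3, 4, 8}:
k:     0  1  2  3  4  5  6  7  8  9 10 11 12 13 14 15 16 17 18 19 20 21 22 23
g(k):  0  0  0  1  1  1  2  0  2  3  1  3  0  0  0  1  1  1  2  0  2  3  1  3
So g(23) = 3.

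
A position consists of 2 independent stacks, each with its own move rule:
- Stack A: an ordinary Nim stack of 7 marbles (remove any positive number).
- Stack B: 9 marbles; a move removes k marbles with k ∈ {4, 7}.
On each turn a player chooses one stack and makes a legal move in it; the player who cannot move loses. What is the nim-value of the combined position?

5

Stack A is a plain Nim stack of size 7, so its Grundy value is 7.
For stack B, compute g(0), g(1), … with moves {4, 7}:
k:     0  1  2  3  4  5  6  7  8  9
g(k):  0  0  0  0  1  1  1  1  2  2
So g(9) = 2.
By the Sprague-Grundy theorem, the Grundy value of a sum of independent games is the XOR of the component values.
Combined value = 7 ⊕ 2 = 5.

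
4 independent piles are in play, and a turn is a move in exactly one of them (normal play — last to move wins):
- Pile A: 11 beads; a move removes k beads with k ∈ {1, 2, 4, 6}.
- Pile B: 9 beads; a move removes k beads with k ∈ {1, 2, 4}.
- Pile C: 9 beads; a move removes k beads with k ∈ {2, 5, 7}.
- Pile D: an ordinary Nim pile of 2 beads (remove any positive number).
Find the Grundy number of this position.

0

For pile A, compute g(0), g(1), … with moves {1, 2, 4, 6}:
g(0) = mex{} = 0
g(1) = mex{0} = 1
g(2) = mex{0,1} = 2
g(3) = mex{1,2} = 0
g(4) = mex{0,2} = 1
g(5) = mex{0,1} = 2
g(6) = mex{0,1,2} = 3
g(7) = mex{0,1,2,3} = 4
g(8) = mex{1,2,3,4} = 0
g(9) = mex{0,2,4} = 1
g(10) = mex{0,1,3} = 2
g(11) = mex{1,2,4} = 0
So g(11) = 0.
For pile B, compute g(0), g(1), … with moves {1, 2, 4}:
g(0) = mex{} = 0
g(1) = mex{0} = 1
g(2) = mex{0,1} = 2
g(3) = mex{1,2} = 0
g(4) = mex{0,2} = 1
g(5) = mex{0,1} = 2
g(6) = mex{1,2} = 0
g(7) = mex{0,2} = 1
g(8) = mex{0,1} = 2
g(9) = mex{1,2} = 0
So g(9) = 0.
For pile C, compute g(0), g(1), … with moves {2, 5, 7}:
g(0) = mex{} = 0
g(1) = mex{} = 0
g(2) = mex{0} = 1
g(3) = mex{0} = 1
g(4) = mex{1} = 0
g(5) = mex{0,1} = 2
g(6) = mex{0} = 1
g(7) = mex{0,1,2} = 3
g(8) = mex{0,1} = 2
g(9) = mex{0,1,3} = 2
So g(9) = 2.
Pile D is a plain Nim pile of size 2, so its Grundy value is 2.
By the Sprague-Grundy theorem, the Grundy value of a sum of independent games is the XOR of the component values.
Combined value = 0 XOR 0 XOR 2 XOR 2 = 0.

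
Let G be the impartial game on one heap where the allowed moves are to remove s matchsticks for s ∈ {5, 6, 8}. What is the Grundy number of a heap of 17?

Compute g(0), g(1), … for moves {5, 6, 8}:
k:     0  1  2  3  4  5  6  7  8  9 10 11 12 13 14 15 16 17
g(k):  0  0  0  0  0  1  1  1  1  1  2  2  2  0  0  0  0  0
So g(17) = 0.

0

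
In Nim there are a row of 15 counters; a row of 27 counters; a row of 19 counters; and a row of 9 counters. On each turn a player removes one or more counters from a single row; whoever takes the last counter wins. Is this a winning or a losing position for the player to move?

Winning position

Nim-sum: 15 ⊕ 27 ⊕ 19 ⊕ 9 = 14.
The nim-sum is 14 ≠ 0, so this is an N-position: the player to move can win.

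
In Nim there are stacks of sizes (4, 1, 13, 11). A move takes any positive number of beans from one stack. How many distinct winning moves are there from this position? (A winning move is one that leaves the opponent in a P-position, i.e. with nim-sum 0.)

1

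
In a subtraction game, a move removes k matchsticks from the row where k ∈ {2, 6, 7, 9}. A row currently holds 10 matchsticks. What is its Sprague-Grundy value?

3

Compute g(0), g(1), … for moves {2, 6, 7, 9}:
k:     0  1  2  3  4  5  6  7  8  9 10
g(k):  0  0  1  1  0  0  1  1  2  2  3
So g(10) = 3.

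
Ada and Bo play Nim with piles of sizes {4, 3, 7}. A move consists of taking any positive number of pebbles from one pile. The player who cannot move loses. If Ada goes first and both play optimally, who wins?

Bo wins

In binary:
  100  (4)
  011  (3)
  111  (7)
  ---
  000  (0)
The nim-sum is 0, so this is a P-position: the player to move is in a losing position under optimal play; Ada is about to move from it and so loses — Bo wins.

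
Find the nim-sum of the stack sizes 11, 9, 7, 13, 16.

24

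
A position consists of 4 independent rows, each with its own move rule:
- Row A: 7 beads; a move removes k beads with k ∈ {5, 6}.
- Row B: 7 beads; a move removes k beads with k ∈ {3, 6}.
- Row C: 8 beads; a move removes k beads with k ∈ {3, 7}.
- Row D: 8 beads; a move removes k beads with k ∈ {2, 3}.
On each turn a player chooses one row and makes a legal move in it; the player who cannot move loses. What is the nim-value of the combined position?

For row A, compute g(0), g(1), … with moves {5, 6}:
k:     0  1  2  3  4  5  6  7
g(k):  0  0  0  0  0  1  1  1
So g(7) = 1.
Grundy values for row B (subtraction set {3, 6}):
k:     0  1  2  3  4  5  6  7
g(k):  0  0  0  1  1  1  2  2
So g(7) = 2.
Build the Grundy sequence for row C with g(k) = mex{g(k−s) : s ∈ {3, 7}, s ≤ k}:
g(0) = mex{} = 0
g(1) = mex{} = 0
g(2) = mex{} = 0
g(3) = mex{0} = 1
g(4) = mex{0} = 1
g(5) = mex{0} = 1
g(6) = mex{1} = 0
g(7) = mex{0,1} = 2
g(8) = mex{0,1} = 2
So g(8) = 2.
Grundy values for row D (subtraction set {2, 3}):
g(0) = mex{} = 0
g(1) = mex{} = 0
g(2) = mex{0} = 1
g(3) = mex{0} = 1
g(4) = mex{0,1} = 2
g(5) = mex{1} = 0
g(6) = mex{1,2} = 0
g(7) = mex{0,2} = 1
g(8) = mex{0} = 1
So g(8) = 1.
The value of a disjunctive sum is the nim-sum of the parts.
Combined value = 1 XOR 2 XOR 2 XOR 1 = 0.

0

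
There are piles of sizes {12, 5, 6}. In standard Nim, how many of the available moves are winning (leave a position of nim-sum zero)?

1

Compute the nim-sum pairwise:
12 ^ 5 = 9
9 ^ 6 = 15
The overall nim-sum is X = 15. A pile of size p has a winning move iff p XOR X < p (reduce it to p XOR X).
  12: 12 XOR 15 = 3 < 12 — winning move (to 3).
  5: 5 XOR 15 = 10 ≥ 5 — no move.
  6: 6 XOR 15 = 9 ≥ 6 — no move.
That gives 1 winning move.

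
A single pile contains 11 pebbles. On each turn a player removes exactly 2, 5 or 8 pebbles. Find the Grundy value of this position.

Build the Grundy sequence with g(k) = mex{g(k−s) : s ∈ {2, 5, 8}, s ≤ k}:
g(0) = mex{} = 0
g(1) = mex{} = 0
g(2) = mex{0} = 1
g(3) = mex{0} = 1
g(4) = mex{1} = 0
g(5) = mex{0,1} = 2
g(6) = mex{0} = 1
g(7) = mex{1,2} = 0
g(8) = mex{0,1} = 2
g(9) = mex{0} = 1
g(10) = mex{1,2} = 0
g(11) = mex{1} = 0
So g(11) = 0.

0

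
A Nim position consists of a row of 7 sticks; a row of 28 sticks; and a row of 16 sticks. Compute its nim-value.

11

Nim-sum: 7 XOR 28 XOR 16 = 11.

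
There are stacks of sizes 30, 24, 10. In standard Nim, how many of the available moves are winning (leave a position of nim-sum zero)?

3

Compute the nim-sum pairwise:
30 XOR 24 = 6
6 XOR 10 = 12
The overall nim-sum is X = 12. A stack of size p has a winning move iff p XOR X < p (reduce it to p XOR X).
  30: 30 XOR 12 = 18 < 30 — winning move (to 18).
  24: 24 XOR 12 = 20 < 24 — winning move (to 20).
  10: 10 XOR 12 = 6 < 10 — winning move (to 6).
That gives 3 winning moves.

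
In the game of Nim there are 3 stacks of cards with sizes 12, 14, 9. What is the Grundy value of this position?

11

Compute the nim-sum pairwise:
12 XOR 14 = 2
2 XOR 9 = 11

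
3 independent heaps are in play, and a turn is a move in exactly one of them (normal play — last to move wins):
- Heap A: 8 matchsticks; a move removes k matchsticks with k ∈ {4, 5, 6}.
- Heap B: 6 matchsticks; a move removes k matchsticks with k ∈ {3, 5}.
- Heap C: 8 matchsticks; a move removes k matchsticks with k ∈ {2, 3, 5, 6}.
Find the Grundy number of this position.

0

For heap A, compute g(0), g(1), … with moves {4, 5, 6}:
k:     0  1  2  3  4  5  6  7  8
g(k):  0  0  0  0  1  1  1  1  2
So g(8) = 2.
For heap B, compute g(0), g(1), … with moves {3, 5}:
g(0) = mex{} = 0
g(1) = mex{} = 0
g(2) = mex{} = 0
g(3) = mex{0} = 1
g(4) = mex{0} = 1
g(5) = mex{0} = 1
g(6) = mex{0,1} = 2
So g(6) = 2.
For heap C, compute g(0), g(1), … with moves {2, 3, 5, 6}:
k:     0  1  2  3  4  5  6  7  8
g(k):  0  0  1  1  2  2  3  3  0
So g(8) = 0.
The value of a disjunctive sum is the nim-sum of the parts.
Combined value = 2 XOR 2 XOR 0 = 0.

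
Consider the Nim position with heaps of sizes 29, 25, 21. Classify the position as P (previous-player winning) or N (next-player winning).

N-position

Nim-sum: 29 XOR 25 XOR 21 = 17.
The nim-sum is 17 ≠ 0, so this is an N-position: the player to move can win.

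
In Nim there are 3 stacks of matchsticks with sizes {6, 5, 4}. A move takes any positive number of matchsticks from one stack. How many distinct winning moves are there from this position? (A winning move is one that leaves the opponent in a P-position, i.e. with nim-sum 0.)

3

Compute the nim-sum pairwise:
6 ⊕ 5 = 3
3 ⊕ 4 = 7
The overall nim-sum is X = 7. A stack of size p has a winning move iff p XOR X < p (reduce it to p XOR X).
  6: 6 XOR 7 = 1 < 6 — winning move (to 1).
  5: 5 XOR 7 = 2 < 5 — winning move (to 2).
  4: 4 XOR 7 = 3 < 4 — winning move (to 3).
That gives 3 winning moves.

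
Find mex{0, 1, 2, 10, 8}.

3

The values 0, 1, 2 are all present; 3 is the first non-negative integer missing from the set.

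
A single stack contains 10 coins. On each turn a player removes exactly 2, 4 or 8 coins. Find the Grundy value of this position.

Build the Grundy sequence with g(k) = mex{g(k−s) : s ∈ {2, 4, 8}, s ≤ k}:
g(0) = mex{} = 0
g(1) = mex{} = 0
g(2) = mex{0} = 1
g(3) = mex{0} = 1
g(4) = mex{0,1} = 2
g(5) = mex{0,1} = 2
g(6) = mex{1,2} = 0
g(7) = mex{1,2} = 0
g(8) = mex{0,2} = 1
g(9) = mex{0,2} = 1
g(10) = mex{0,1} = 2
So g(10) = 2.

2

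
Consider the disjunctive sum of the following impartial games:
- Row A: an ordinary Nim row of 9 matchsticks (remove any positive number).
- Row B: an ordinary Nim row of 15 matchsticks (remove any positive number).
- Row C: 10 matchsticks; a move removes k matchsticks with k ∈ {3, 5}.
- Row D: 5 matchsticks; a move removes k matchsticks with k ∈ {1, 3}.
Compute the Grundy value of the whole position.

7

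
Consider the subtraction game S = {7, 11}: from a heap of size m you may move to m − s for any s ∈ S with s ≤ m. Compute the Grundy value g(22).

0

Compute g(0), g(1), … for moves {7, 11}:
k:     0  1  2  3  4  5  6  7  8  9 10 11 12 13 14 15 16 17 18 19 20 21 22
g(k):  0  0  0  0  0  0  0  1  1  1  1  1  1  1  2  2  2  2  0  0  0  0  0
So g(22) = 0.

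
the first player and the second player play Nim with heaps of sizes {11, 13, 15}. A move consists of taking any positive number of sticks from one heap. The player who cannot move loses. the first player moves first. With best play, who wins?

the first player wins

Compute the nim-sum pairwise:
11 ^ 13 = 6
6 ^ 15 = 9
The nim-sum is 9 ≠ 0, so this is an N-position: the player to move can win; the first player has a winning move.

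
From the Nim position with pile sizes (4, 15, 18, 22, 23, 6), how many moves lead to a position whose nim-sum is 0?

Write each in binary and XOR column by column:
  00100  (4)
  01111  (15)
  10010  (18)
  10110  (22)
  10111  (23)
  00110  (6)
  -----
  11110  (30)
The overall nim-sum is X = 30. A pile of size p has a winning move iff p XOR X < p (reduce it to p XOR X).
  4: 4 XOR 30 = 26 ≥ 4 — no move.
  15: 15 XOR 30 = 17 ≥ 15 — no move.
  18: 18 XOR 30 = 12 < 18 — winning move (to 12).
  22: 22 XOR 30 = 8 < 22 — winning move (to 8).
  23: 23 XOR 30 = 9 < 23 — winning move (to 9).
  6: 6 XOR 30 = 24 ≥ 6 — no move.
That gives 3 winning moves.

3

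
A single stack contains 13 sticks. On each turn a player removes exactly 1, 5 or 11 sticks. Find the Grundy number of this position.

Compute g(0), g(1), … for moves {1, 5, 11}:
k:     0  1  2  3  4  5  6  7  8  9 10 11 12 13
g(k):  0  1  0  1  0  1  0  1  0  1  0  1  0  1
So g(13) = 1.

1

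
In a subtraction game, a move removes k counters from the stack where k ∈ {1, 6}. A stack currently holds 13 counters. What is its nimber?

Compute g(0), g(1), … for moves {1, 6}:
k:     0  1  2  3  4  5  6  7  8  9 10 11 12 13
g(k):  0  1  0  1  0  1  2  0  1  0  1  0  1  2
So g(13) = 2.

2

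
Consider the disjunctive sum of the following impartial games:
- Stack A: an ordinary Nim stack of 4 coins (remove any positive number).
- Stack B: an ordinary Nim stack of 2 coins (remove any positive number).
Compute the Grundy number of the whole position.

6

Stack A is a plain Nim stack of size 4, so its Grundy value is 4.
Stack B is a plain Nim stack of size 2, so its Grundy value is 2.
By the Sprague-Grundy theorem, the Grundy value of a sum of independent games is the XOR of the component values.
Combined value = 4 XOR 2 = 6.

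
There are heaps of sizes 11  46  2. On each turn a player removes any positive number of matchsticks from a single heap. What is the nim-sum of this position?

Write each in binary and XOR column by column:
  001011  (11)
  101110  (46)
  000010  (2)
  ------
  100111  (39)

39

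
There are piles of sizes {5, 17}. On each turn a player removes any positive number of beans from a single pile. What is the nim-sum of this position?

20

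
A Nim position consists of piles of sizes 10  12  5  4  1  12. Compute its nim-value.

10

Nim-sum: 10 XOR 12 XOR 5 XOR 4 XOR 1 XOR 12 = 10.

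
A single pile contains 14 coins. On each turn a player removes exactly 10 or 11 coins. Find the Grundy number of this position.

1

Grundy values for subtraction set {10, 11}:
g(0) = mex{} = 0
g(1) = mex{} = 0
g(2) = mex{} = 0
g(3) = mex{} = 0
g(4) = mex{} = 0
g(5) = mex{} = 0
g(6) = mex{} = 0
g(7) = mex{} = 0
g(8) = mex{} = 0
g(9) = mex{} = 0
g(10) = mex{0} = 1
g(11) = mex{0} = 1
g(12) = mex{0} = 1
g(13) = mex{0} = 1
g(14) = mex{0} = 1
So g(14) = 1.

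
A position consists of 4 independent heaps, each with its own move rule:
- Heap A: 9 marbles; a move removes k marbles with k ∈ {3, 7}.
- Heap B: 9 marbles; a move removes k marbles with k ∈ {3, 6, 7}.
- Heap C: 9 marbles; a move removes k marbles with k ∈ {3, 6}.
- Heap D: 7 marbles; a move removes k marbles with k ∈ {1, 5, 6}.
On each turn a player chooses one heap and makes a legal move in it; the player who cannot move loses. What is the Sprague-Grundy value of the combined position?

1

Build the Grundy sequence for heap A with g(k) = mex{g(k−s) : s ∈ {3, 7}, s ≤ k}:
k:     0  1  2  3  4  5  6  7  8  9
g(k):  0  0  0  1  1  1  0  2  2  1
So g(9) = 1.
For heap B, compute g(0), g(1), … with moves {3, 6, 7}:
g(0) = mex{} = 0
g(1) = mex{} = 0
g(2) = mex{} = 0
g(3) = mex{0} = 1
g(4) = mex{0} = 1
g(5) = mex{0} = 1
g(6) = mex{0,1} = 2
g(7) = mex{0,1} = 2
g(8) = mex{0,1} = 2
g(9) = mex{0,1,2} = 3
So g(9) = 3.
Grundy values for heap C (subtraction set {3, 6}):
g(0) = mex{} = 0
g(1) = mex{} = 0
g(2) = mex{} = 0
g(3) = mex{0} = 1
g(4) = mex{0} = 1
g(5) = mex{0} = 1
g(6) = mex{0,1} = 2
g(7) = mex{0,1} = 2
g(8) = mex{0,1} = 2
g(9) = mex{1,2} = 0
So g(9) = 0.
For heap D, compute g(0), g(1), … with moves {1, 5, 6}:
k:     0  1  2  3  4  5  6  7
g(k):  0  1  0  1  0  1  2  3
So g(7) = 3.
By the Sprague-Grundy theorem, the Grundy value of a sum of independent games is the XOR of the component values.
Combined value = 1 XOR 3 XOR 0 XOR 3 = 1.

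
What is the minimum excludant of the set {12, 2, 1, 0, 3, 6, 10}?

4

The values 0, 1, 2, 3 are all present; 4 is the first non-negative integer missing from the set.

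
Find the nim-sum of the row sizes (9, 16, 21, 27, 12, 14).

21

Write each in binary and XOR column by column:
  01001  (9)
  10000  (16)
  10101  (21)
  11011  (27)
  01100  (12)
  01110  (14)
  -----
  10101  (21)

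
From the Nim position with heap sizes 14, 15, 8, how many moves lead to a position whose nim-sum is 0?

Bitwise XOR of the heap sizes:
  1110  (14)
  1111  (15)
  1000  (8)
  ----
  1001  (9)
The overall nim-sum is X = 9. A heap of size p has a winning move iff p XOR X < p (reduce it to p XOR X).
  14: 14 XOR 9 = 7 < 14 — winning move (to 7).
  15: 15 XOR 9 = 6 < 15 — winning move (to 6).
  8: 8 XOR 9 = 1 < 8 — winning move (to 1).
That gives 3 winning moves.

3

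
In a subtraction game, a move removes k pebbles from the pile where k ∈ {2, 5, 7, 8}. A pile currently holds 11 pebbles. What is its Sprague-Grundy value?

3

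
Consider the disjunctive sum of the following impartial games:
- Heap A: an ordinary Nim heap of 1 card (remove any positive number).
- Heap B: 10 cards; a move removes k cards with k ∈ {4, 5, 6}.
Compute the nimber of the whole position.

1

Heap A is a plain Nim heap of size 1, so its Grundy value is 1.
Build the Grundy sequence for heap B with g(k) = mex{g(k−s) : s ∈ {4, 5, 6}, s ≤ k}:
g(0) = mex{} = 0
g(1) = mex{} = 0
g(2) = mex{} = 0
g(3) = mex{} = 0
g(4) = mex{0} = 1
g(5) = mex{0} = 1
g(6) = mex{0} = 1
g(7) = mex{0} = 1
g(8) = mex{0,1} = 2
g(9) = mex{0,1} = 2
g(10) = mex{1} = 0
So g(10) = 0.
The value of a disjunctive sum is the nim-sum of the parts.
Combined value = 1 ⊕ 0 = 1.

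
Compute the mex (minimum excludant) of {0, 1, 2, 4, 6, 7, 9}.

3

The values 0, 1, 2 are all present; 3 is the first non-negative integer missing from the set.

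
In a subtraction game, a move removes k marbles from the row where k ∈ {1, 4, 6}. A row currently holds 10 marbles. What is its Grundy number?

0

Build the Grundy sequence with g(k) = mex{g(k−s) : s ∈ {1, 4, 6}, s ≤ k}:
k:     0  1  2  3  4  5  6  7  8  9 10
g(k):  0  1  0  1  2  0  1  0  1  2  0
So g(10) = 0.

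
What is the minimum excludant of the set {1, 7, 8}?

0

0 is not in the set, so the mex is 0.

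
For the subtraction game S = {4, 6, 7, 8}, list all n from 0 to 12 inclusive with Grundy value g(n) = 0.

Build the Grundy sequence with g(k) = mex{g(k−s) : s ∈ {4, 6, 7, 8}, s ≤ k}:
g(0) = mex{} = 0
g(1) = mex{} = 0
g(2) = mex{} = 0
g(3) = mex{} = 0
g(4) = mex{0} = 1
g(5) = mex{0} = 1
g(6) = mex{0} = 1
g(7) = mex{0} = 1
g(8) = mex{0,1} = 2
g(9) = mex{0,1} = 2
g(10) = mex{0,1} = 2
g(11) = mex{0,1} = 2
g(12) = mex{1,2} = 0
The P-positions (g = 0) in 0..12 are 0, 1, 2, 3, 12.

0, 1, 2, 3, 12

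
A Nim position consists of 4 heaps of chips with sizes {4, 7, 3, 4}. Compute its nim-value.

4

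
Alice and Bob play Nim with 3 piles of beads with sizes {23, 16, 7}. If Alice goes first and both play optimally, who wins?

Bitwise XOR of the heap sizes:
  10111  (23)
  10000  (16)
  00111  (7)
  -----
  00000  (0)
The nim-sum is 0, so this is a P-position: the player to move is in a losing position under optimal play; Alice is about to move from it and so loses — Bob wins.

Bob wins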